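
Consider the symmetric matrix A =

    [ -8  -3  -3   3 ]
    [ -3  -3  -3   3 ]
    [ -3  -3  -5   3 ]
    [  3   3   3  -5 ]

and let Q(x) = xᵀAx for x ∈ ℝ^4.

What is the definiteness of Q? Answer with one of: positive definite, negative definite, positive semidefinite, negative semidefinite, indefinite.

negative definite

An LDLᵀ factorisation of A has diagonal entries -8, -15/8, -2, -2.
So there are 4 negative pivots.
Hence Q is negative definite.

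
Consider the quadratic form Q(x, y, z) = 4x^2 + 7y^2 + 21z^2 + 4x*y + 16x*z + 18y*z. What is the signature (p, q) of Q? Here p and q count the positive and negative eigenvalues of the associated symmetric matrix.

(3, 0)

The associated matrix is A = [[4, 2, 8], [2, 7, 9], [8, 9, 21]].
Row-reducing A symmetrically gives the diagonal entries 4, 6, 5/6.
That gives 3 positive pivots.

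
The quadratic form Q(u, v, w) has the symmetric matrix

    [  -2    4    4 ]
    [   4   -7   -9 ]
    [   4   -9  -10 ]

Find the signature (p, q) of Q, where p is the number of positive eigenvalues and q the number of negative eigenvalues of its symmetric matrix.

(1, 2)

Congruent diagonalization of A (simultaneous row and column reduction) yields pivots -2, 1, -3.
So there are 1 positive, 2 negative pivots.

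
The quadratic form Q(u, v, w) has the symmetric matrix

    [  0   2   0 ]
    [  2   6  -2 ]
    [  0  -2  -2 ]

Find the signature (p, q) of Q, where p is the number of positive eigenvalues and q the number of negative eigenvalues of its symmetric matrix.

(1, 2)

By Sylvester's law of inertia any congruent diagonalization of A has 1 positive, 2 negative and 0 zero entries.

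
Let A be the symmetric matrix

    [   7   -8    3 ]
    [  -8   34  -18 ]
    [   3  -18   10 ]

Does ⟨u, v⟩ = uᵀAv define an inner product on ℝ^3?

yes

Leading principal minors: Δ_1 = 7, Δ_2 = 174, Δ_3 = 30.
All leading principal minors are positive, so by Sylvester's criterion Q is positive definite.
⟨·,·⟩ is an inner product exactly when A is positive definite.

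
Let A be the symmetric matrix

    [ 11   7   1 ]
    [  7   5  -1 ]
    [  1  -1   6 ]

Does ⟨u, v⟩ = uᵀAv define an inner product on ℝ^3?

Leading principal minors: Δ_1 = 11, Δ_2 = 6, Δ_3 = 6.
All leading principal minors are positive, so by Sylvester's criterion Q is positive definite.
⟨·,·⟩ is an inner product exactly when A is positive definite.

yes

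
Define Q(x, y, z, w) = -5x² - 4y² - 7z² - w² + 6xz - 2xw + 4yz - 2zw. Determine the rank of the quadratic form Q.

The symmetric matrix is A = [[-5, 0, 3, -1], [0, -4, 2, 0], [3, 2, -7, -1], [-1, 0, -1, -1]].
Symmetric row and column elimination reduces A to a congruent diagonal form with pivots -5, -4, -21/5, -4/21.
So there are 4 negative pivots.
The rank is the number of nonzero pivots: 4.

4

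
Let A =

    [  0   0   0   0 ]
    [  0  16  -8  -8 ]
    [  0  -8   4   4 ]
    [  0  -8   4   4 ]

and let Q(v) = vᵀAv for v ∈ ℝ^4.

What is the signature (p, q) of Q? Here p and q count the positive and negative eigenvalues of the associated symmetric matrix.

(1, 0)

Symmetric row and column elimination reduces A to a congruent diagonal form with pivots 0, 16, 0, 0.
So there are 1 positive, 3 zero pivots.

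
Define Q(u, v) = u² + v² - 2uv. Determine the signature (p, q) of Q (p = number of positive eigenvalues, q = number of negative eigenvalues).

(1, 0)

The symmetric matrix is A = [[1, -1], [-1, 1]].
Symmetric row and column elimination reduces A to a congruent diagonal form with pivots 1, 0.
Counting signs: 1 positive, 1 zero.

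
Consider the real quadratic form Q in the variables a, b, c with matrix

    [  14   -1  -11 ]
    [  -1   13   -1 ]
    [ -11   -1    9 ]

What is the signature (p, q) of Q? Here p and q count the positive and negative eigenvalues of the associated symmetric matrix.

(3, 0)

Applying the same elementary operations to the rows and columns of A produces a congruent diagonal matrix with entries 14, 181/14, 20/181.
Counting signs: 3 positive.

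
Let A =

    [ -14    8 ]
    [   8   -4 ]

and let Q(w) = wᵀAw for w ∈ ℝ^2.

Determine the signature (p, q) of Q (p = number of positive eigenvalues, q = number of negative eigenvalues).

Applying the same elementary operations to the rows and columns of A produces a congruent diagonal matrix with entries -14, 4/7.
Counting signs: 1 positive, 1 negative.

(1, 1)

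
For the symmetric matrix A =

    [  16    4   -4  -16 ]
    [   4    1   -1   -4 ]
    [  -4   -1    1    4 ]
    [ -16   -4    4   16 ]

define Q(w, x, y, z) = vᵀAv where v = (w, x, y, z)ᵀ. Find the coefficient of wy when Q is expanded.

-8

The coefficient of wy is A[1,3] + A[3,1] = 2·(-4) = -8.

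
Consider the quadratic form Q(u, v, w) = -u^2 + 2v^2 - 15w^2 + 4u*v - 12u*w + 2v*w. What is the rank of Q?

3

Write A = [[-1, 2, -6], [2, 2, 1], [-6, 1, -15]].
An LDLᵀ factorisation of A has diagonal entries -1, 6, 5/6.
So there are 2 positive, 1 negative pivots.
The rank is the number of nonzero pivots: 3.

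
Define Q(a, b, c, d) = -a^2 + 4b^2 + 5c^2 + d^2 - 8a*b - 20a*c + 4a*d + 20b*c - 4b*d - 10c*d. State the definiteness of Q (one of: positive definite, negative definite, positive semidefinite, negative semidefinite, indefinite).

The associated matrix is A = [[-1, -4, -10, 2], [-4, 4, 10, -2], [-10, 10, 5, -5], [2, -2, -5, 1]].
Symmetric row and column elimination reduces A to a congruent diagonal form with pivots -1, 20, -20, 0.
So there are 1 positive, 2 negative, 1 zero pivots.
Hence Q is indefinite.

indefinite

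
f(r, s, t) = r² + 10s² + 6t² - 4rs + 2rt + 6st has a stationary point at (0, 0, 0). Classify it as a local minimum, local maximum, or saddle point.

The Hessian at the origin is H = [[2, -4, 2], [-4, 20, 6], [2, 6, 12]].
Applying the same elementary operations to the rows and columns of H produces a congruent diagonal matrix with entries 2, 12, 5/3.
Counting signs: 3 positive.
H is positive definite, so the origin is a strict local minimum.

local minimum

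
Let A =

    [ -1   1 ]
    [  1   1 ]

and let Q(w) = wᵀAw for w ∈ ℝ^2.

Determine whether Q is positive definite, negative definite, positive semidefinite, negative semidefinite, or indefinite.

indefinite

Symmetric row and column elimination reduces A to a congruent diagonal form with pivots -1, 2.
So there are 1 positive, 1 negative pivots.
Hence Q is indefinite.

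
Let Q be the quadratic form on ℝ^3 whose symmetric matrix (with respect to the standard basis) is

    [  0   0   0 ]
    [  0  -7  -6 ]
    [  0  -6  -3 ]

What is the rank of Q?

Symmetric row and column elimination reduces A to a congruent diagonal form with pivots 0, -7, 15/7.
That gives 1 positive, 1 negative, 1 zero pivots.
The rank is the number of nonzero pivots: 2.

2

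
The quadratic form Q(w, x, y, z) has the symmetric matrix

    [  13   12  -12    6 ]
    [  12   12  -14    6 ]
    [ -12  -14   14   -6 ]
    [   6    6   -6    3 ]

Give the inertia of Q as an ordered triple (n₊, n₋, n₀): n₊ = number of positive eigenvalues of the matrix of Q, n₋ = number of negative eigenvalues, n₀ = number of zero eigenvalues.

An LDLᵀ factorisation of A has diagonal entries 13, 12/13, -19/3, 3/19.
That gives 3 positive, 1 negative pivots.

(3, 1, 0)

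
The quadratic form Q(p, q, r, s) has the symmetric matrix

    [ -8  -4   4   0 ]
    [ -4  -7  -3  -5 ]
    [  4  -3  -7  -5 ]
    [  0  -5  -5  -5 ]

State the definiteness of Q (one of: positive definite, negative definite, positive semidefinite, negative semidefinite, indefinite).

Applying the same elementary operations to the rows and columns of A produces a congruent diagonal matrix with entries -8, -5, 0, 0.
That gives 2 negative, 2 zero pivots.
Hence Q is negative semidefinite.

negative semidefinite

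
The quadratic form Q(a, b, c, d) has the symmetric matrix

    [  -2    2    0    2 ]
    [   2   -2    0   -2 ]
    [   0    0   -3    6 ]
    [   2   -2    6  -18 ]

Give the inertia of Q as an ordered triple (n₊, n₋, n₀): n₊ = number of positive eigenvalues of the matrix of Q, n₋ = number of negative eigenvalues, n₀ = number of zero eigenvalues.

(0, 3, 1)

Symmetric row and column elimination reduces A to a congruent diagonal form with pivots -2, 0, -3, -4.
So there are 3 negative, 1 zero pivots.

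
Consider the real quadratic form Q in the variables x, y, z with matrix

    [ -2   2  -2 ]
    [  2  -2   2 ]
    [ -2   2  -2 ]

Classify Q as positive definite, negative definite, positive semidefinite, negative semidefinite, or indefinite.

negative semidefinite

Congruent diagonalization of A (simultaneous row and column reduction) yields pivots -2, 0, 0.
So there are 1 negative, 2 zero pivots.
Hence Q is negative semidefinite.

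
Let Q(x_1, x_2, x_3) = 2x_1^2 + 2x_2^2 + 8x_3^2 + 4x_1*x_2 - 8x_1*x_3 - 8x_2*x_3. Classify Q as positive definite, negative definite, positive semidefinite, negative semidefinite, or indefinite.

The symmetric matrix is A = [[2, 2, -4], [2, 2, -4], [-4, -4, 8]].
Row-reducing A symmetrically gives the diagonal entries 2, 0, 0.
Counting signs: 1 positive, 2 zero.
Hence Q is positive semidefinite.

positive semidefinite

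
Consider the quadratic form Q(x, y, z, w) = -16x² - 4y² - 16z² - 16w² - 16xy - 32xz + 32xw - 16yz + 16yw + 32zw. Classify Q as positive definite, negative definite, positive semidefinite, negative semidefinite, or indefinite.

negative semidefinite

The symmetric matrix is A = [[-16, -8, -16, 16], [-8, -4, -8, 8], [-16, -8, -16, 16], [16, 8, 16, -16]].
Row-reducing A symmetrically gives the diagonal entries -16, 0, 0, 0.
That gives 1 negative, 3 zero pivots.
Hence Q is negative semidefinite.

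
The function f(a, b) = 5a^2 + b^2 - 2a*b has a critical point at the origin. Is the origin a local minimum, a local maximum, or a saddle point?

local minimum

The Hessian at the origin is H = [[10, -2], [-2, 2]].
det H = 10·2 − (-2)² = 16 > 0 and H[1,1] = 10 > 0, so H is positive definite.
Therefore the origin is a local minimum.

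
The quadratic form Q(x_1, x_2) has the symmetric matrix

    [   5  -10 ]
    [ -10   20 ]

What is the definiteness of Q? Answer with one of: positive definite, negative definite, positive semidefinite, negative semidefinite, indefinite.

Symmetric row and column elimination reduces A to a congruent diagonal form with pivots 5, 0.
So there are 1 positive, 1 zero pivots.
Hence Q is positive semidefinite.

positive semidefinite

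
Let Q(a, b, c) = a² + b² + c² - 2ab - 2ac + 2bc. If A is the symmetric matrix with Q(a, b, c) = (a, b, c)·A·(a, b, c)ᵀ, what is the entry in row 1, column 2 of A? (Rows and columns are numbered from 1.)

-1

The coefficient of a·b in Q is -2. For a symmetric A this equals A[1,2] + A[2,1] = 2·A[1,2].
So A[1,2] = -2/2 = -1.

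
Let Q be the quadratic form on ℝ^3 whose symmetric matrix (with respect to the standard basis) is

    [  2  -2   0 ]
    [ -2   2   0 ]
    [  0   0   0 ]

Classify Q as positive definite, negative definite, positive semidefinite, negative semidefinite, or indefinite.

positive semidefinite

Congruent diagonalization of A (simultaneous row and column reduction) yields pivots 2, 0, 0.
That gives 1 positive, 2 zero pivots.
Hence Q is positive semidefinite.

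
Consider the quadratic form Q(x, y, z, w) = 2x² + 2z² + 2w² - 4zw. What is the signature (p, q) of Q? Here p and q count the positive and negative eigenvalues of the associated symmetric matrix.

Write A = [[2, 0, 0, 0], [0, 0, 0, 0], [0, 0, 2, -2], [0, 0, -2, 2]].
Applying the same elementary operations to the rows and columns of A produces a congruent diagonal matrix with entries 2, 0, 2, 0.
So there are 2 positive, 2 zero pivots.

(2, 0)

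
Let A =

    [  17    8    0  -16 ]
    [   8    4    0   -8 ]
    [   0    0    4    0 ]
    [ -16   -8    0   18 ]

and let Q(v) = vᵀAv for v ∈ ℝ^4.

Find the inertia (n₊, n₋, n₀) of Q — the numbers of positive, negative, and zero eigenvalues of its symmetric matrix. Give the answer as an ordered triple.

Congruent diagonalization of A (simultaneous row and column reduction) yields pivots 17, 4/17, 4, 2.
So there are 4 positive pivots.

(4, 0, 0)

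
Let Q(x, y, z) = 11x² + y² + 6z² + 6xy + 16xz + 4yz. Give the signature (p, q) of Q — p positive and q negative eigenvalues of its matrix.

(2, 0)

Write A = [[11, 3, 8], [3, 1, 2], [8, 2, 6]].
Row-reducing A symmetrically gives the diagonal entries 11, 2/11, 0.
So there are 2 positive, 1 zero pivots.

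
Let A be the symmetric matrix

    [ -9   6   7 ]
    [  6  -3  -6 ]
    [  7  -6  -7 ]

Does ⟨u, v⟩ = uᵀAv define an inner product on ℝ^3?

Symmetric row and column elimination reduces A to a congruent diagonal form with pivots -9, 1, -10/3.
That gives 1 positive, 2 negative pivots.
Hence Q is indefinite.
⟨·,·⟩ is an inner product exactly when A is positive definite.

no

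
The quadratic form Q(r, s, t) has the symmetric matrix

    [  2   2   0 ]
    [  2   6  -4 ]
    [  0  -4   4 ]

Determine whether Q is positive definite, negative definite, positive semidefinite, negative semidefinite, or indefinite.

positive semidefinite

Row-reducing A symmetrically gives the diagonal entries 2, 4, 0.
That gives 2 positive, 1 zero pivots.
Hence Q is positive semidefinite.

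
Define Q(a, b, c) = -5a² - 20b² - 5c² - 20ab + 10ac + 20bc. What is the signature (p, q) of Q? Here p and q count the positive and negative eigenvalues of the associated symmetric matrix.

The symmetric matrix is A = [[-5, -10, 5], [-10, -20, 10], [5, 10, -5]].
Applying the same elementary operations to the rows and columns of A produces a congruent diagonal matrix with entries -5, 0, 0.
That gives 1 negative, 2 zero pivots.

(0, 1)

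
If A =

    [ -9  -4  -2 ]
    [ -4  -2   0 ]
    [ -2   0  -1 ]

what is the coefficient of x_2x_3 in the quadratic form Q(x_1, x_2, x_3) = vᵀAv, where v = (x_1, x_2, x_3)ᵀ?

0

The coefficient of x_2x_3 is A[2,3] + A[3,2] = 2·0 = 0.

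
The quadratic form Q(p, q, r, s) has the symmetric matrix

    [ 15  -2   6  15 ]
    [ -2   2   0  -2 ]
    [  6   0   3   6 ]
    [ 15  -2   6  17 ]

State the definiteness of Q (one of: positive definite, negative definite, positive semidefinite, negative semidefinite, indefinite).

positive definite

Leading principal minors: Δ_1 = 15, Δ_2 = 26, Δ_3 = 6, Δ_4 = 12.
All leading principal minors are positive, so by Sylvester's criterion Q is positive definite.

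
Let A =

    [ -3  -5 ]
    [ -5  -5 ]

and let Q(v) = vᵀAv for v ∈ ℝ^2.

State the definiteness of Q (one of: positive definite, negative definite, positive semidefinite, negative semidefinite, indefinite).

indefinite

For the 2×2 matrix [[-3, -5], [-5, -5]]: det = -3·-5 − (-5)² = -10, trace = -8.
det < 0 so the eigenvalues have opposite signs; the form is indefinite.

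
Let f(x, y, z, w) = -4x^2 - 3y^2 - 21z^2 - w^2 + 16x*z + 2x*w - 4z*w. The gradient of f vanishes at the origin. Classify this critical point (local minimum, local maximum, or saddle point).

The Hessian at the origin is H = [[-8, 0, 16, 2], [0, -6, 0, 0], [16, 0, -42, -4], [2, 0, -4, -2]].
Symmetric row and column elimination reduces H to a congruent diagonal form with pivots -8, -6, -10, -3/2.
Counting signs: 4 negative.
H is negative definite, so the origin is a strict local maximum.

local maximum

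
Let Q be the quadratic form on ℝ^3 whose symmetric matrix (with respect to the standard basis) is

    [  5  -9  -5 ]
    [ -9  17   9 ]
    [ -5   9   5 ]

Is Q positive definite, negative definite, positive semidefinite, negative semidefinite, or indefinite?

positive semidefinite

Row-reducing A symmetrically gives the diagonal entries 5, 4/5, 0.
So there are 2 positive, 1 zero pivots.
Hence Q is positive semidefinite.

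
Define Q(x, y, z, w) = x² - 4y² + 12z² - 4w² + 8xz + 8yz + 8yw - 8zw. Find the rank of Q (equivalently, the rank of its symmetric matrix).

2

The associated matrix is A = [[1, 0, 4, 0], [0, -4, 4, 4], [4, 4, 12, -4], [0, 4, -4, -4]].
Symmetric row and column elimination reduces A to a congruent diagonal form with pivots 1, -4, 0, 0.
Counting signs: 1 positive, 1 negative, 2 zero.
The rank is the number of nonzero pivots: 2.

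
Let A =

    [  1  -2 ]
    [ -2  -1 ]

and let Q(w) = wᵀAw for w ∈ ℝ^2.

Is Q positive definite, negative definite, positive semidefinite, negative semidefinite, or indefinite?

indefinite

For the 2×2 matrix [[1, -2], [-2, -1]]: det = 1·-1 − (-2)² = -5, trace = 0.
det < 0 so the eigenvalues have opposite signs; the form is indefinite.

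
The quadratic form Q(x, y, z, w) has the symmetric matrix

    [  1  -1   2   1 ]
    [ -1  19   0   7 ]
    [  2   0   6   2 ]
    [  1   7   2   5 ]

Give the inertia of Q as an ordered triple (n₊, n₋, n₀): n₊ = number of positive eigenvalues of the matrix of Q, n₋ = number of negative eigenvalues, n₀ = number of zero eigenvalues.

Row-reducing A symmetrically gives the diagonal entries 1, 18, 16/9, 0.
So there are 3 positive, 1 zero pivots.

(3, 0, 1)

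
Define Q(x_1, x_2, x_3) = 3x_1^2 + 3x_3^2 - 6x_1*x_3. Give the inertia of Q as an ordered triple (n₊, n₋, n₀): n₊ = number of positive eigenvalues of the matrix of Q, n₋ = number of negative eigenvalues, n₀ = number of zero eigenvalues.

Write A = [[3, 0, -3], [0, 0, 0], [-3, 0, 3]].
Row-reducing A symmetrically gives the diagonal entries 3, 0, 0.
That gives 1 positive, 2 zero pivots.

(1, 0, 2)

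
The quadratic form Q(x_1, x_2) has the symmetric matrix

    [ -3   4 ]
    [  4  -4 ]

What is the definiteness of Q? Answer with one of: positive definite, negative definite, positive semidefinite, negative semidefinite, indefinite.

Row-reducing A symmetrically gives the diagonal entries -3, 4/3.
So there are 1 positive, 1 negative pivots.
Hence Q is indefinite.

indefinite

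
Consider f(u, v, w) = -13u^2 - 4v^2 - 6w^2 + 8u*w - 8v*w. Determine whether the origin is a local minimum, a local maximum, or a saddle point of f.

The Hessian at the origin is H = [[-26, 0, 8], [0, -8, -8], [8, -8, -12]].
Row-reducing H symmetrically gives the diagonal entries -26, -8, -20/13.
So there are 3 negative pivots.
H is negative definite, so the origin is a strict local maximum.

local maximum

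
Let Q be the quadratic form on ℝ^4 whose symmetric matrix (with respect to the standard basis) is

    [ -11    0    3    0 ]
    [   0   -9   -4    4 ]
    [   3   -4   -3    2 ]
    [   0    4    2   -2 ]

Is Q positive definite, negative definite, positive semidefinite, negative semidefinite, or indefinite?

negative definite

Congruent diagonalization of A (simultaneous row and column reduction) yields pivots -11, -9, -40/99, -1/10.
Counting signs: 4 negative.
Hence Q is negative definite.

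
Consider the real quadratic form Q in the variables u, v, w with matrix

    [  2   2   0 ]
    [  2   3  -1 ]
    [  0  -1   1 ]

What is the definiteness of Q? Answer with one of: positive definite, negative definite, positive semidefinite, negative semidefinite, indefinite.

positive semidefinite

Symmetric row and column elimination reduces A to a congruent diagonal form with pivots 2, 1, 0.
Counting signs: 2 positive, 1 zero.
Hence Q is positive semidefinite.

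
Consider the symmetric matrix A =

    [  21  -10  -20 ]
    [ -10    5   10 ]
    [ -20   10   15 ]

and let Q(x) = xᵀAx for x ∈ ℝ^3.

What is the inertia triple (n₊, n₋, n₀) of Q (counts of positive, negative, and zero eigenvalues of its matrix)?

Symmetric row and column elimination reduces A to a congruent diagonal form with pivots 21, 5/21, -5.
Counting signs: 2 positive, 1 negative.

(2, 1, 0)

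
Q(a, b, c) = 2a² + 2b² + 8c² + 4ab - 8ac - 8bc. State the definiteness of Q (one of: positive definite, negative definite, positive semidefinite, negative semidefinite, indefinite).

The associated matrix is A = [[2, 2, -4], [2, 2, -4], [-4, -4, 8]].
Congruent diagonalization of A (simultaneous row and column reduction) yields pivots 2, 0, 0.
So there are 1 positive, 2 zero pivots.
Hence Q is positive semidefinite.

positive semidefinite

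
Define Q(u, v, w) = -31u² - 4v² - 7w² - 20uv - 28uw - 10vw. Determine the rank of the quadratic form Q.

The associated matrix is A = [[-31, -10, -14], [-10, -4, -5], [-14, -5, -7]].
Row-reducing A symmetrically gives the diagonal entries -31, -24/31, -3/8.
That gives 3 negative pivots.
The rank is the number of nonzero pivots: 3.

3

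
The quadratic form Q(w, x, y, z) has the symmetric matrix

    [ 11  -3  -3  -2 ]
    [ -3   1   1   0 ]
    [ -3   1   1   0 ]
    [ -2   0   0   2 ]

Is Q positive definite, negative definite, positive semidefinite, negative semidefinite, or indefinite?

positive semidefinite

Applying the same elementary operations to the rows and columns of A produces a congruent diagonal matrix with entries 11, 2/11, 0, 0.
That gives 2 positive, 2 zero pivots.
Hence Q is positive semidefinite.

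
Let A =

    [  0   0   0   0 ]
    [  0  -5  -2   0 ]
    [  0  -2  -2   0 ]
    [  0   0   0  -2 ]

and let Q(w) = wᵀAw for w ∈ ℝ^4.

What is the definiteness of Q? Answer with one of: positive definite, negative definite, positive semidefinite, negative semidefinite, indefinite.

negative semidefinite

Congruent diagonalization of A (simultaneous row and column reduction) yields pivots 0, -5, -6/5, -2.
So there are 3 negative, 1 zero pivots.
Hence Q is negative semidefinite.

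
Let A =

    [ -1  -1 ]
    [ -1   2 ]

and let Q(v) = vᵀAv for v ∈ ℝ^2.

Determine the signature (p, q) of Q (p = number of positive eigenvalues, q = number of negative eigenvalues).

(1, 1)

Symmetric row and column elimination reduces A to a congruent diagonal form with pivots -1, 3.
That gives 1 positive, 1 negative pivots.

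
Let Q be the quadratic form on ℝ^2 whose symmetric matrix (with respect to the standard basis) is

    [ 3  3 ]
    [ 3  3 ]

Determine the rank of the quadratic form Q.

1

Symmetric row and column elimination reduces A to a congruent diagonal form with pivots 3, 0.
That gives 1 positive, 1 zero pivots.
The rank is the number of nonzero pivots: 1.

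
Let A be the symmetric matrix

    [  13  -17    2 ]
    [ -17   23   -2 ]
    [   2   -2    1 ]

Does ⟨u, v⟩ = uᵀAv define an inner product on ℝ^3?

yes

Leading principal minors: Δ_1 = 13, Δ_2 = 10, Δ_3 = 2.
All leading principal minors are positive, so by Sylvester's criterion Q is positive definite.
⟨·,·⟩ is an inner product exactly when A is positive definite.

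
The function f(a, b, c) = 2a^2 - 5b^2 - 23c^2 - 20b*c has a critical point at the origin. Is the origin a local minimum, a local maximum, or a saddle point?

The Hessian at the origin is H = [[4, 0, 0], [0, -10, -20], [0, -20, -46]].
Row-reducing H symmetrically gives the diagonal entries 4, -10, -6.
Counting signs: 1 positive, 2 negative.
H is indefinite, so the origin is a saddle point.

saddle point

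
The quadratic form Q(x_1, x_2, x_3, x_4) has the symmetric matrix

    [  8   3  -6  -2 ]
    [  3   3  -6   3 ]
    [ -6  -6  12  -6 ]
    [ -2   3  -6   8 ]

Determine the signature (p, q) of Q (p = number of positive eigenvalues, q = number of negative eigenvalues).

(2, 0)

Symmetric row and column elimination reduces A to a congruent diagonal form with pivots 8, 15/8, 0, 0.
That gives 2 positive, 2 zero pivots.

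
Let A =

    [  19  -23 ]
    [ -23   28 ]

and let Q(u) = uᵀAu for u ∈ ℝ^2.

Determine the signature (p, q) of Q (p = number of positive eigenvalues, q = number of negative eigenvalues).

(2, 0)

Congruent diagonalization of A (simultaneous row and column reduction) yields pivots 19, 3/19.
So there are 2 positive pivots.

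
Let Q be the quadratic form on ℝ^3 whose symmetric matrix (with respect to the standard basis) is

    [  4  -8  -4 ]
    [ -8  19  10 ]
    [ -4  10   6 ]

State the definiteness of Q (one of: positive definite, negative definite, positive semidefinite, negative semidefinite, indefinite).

positive definite

An LDLᵀ factorisation of A has diagonal entries 4, 3, 2/3.
So there are 3 positive pivots.
Hence Q is positive definite.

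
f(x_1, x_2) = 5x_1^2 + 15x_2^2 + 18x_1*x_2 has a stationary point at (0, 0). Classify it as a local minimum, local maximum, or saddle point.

saddle point

The Hessian at the origin is H = [[10, 18], [18, 30]].
det H = 10·30 − (18)² = -24 < 0, so H is indefinite.
Therefore the origin is a saddle point.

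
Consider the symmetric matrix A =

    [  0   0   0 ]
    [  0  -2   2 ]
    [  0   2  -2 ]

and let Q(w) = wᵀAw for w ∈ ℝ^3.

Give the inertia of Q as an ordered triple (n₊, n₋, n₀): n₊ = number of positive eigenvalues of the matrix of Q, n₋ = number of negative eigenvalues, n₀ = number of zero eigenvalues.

(0, 1, 2)

Row-reducing A symmetrically gives the diagonal entries 0, -2, 0.
So there are 1 negative, 2 zero pivots.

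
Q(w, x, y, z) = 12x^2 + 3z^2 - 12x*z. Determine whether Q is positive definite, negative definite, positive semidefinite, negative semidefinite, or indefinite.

Write A = [[0, 0, 0, 0], [0, 12, 0, -6], [0, 0, 0, 0], [0, -6, 0, 3]].
Applying the same elementary operations to the rows and columns of A produces a congruent diagonal matrix with entries 0, 12, 0, 0.
That gives 1 positive, 3 zero pivots.
Hence Q is positive semidefinite.

positive semidefinite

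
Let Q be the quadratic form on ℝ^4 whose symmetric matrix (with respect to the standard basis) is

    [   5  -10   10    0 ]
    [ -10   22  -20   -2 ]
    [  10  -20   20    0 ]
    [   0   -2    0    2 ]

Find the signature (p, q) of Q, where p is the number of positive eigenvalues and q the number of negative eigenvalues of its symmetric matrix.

(2, 0)

Applying the same elementary operations to the rows and columns of A produces a congruent diagonal matrix with entries 5, 2, 0, 0.
So there are 2 positive, 2 zero pivots.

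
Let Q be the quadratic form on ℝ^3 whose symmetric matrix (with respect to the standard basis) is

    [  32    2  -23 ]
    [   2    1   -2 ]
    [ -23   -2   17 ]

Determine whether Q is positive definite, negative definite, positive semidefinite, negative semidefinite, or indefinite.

positive definite

Symmetric row and column elimination reduces A to a congruent diagonal form with pivots 32, 7/8, 3/28.
Counting signs: 3 positive.
Hence Q is positive definite.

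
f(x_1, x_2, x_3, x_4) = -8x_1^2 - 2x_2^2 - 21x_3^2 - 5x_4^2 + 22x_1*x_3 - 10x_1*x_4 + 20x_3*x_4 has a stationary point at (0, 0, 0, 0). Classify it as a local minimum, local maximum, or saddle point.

local maximum

The Hessian at the origin is H = [[-16, 0, 22, -10], [0, -4, 0, 0], [22, 0, -42, 20], [-10, 0, 20, -10]].
Applying the same elementary operations to the rows and columns of H produces a congruent diagonal matrix with entries -16, -4, -47/4, -20/47.
That gives 4 negative pivots.
H is negative definite, so the origin is a strict local maximum.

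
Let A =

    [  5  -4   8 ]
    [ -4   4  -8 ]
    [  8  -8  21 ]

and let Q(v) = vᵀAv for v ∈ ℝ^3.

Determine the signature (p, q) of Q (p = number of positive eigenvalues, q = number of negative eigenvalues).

(3, 0)

Row-reducing A symmetrically gives the diagonal entries 5, 4/5, 5.
So there are 3 positive pivots.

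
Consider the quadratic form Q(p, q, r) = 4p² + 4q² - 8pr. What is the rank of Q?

The associated matrix is A = [[4, 0, -4], [0, 4, 0], [-4, 0, 0]].
Symmetric row and column elimination reduces A to a congruent diagonal form with pivots 4, 4, -4.
Counting signs: 2 positive, 1 negative.
The rank is the number of nonzero pivots: 3.

3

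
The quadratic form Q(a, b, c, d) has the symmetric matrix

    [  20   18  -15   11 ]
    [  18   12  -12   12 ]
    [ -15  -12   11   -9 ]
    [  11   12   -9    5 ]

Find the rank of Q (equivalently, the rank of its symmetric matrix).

Symmetric row and column elimination reduces A to a congruent diagonal form with pivots 20, -21/5, 2/7, 0.
That gives 2 positive, 1 negative, 1 zero pivots.
The rank is the number of nonzero pivots: 3.

3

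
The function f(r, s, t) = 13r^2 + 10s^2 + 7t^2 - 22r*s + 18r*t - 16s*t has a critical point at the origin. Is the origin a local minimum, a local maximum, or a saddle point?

The Hessian at the origin is H = [[26, -22, 18], [-22, 20, -16], [18, -16, 14]].
Congruent diagonalization of H (simultaneous row and column reduction) yields pivots 26, 18/13, 10/9.
Counting signs: 3 positive.
H is positive definite, so the origin is a strict local minimum.

local minimum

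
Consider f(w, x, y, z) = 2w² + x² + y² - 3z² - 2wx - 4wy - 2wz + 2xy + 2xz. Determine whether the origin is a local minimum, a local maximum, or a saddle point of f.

The Hessian at the origin is H = [[4, -2, -4, -2], [-2, 2, 2, 2], [-4, 2, 2, 0], [-2, 2, 0, -6]].
Symmetric row and column elimination reduces H to a congruent diagonal form with pivots 4, 1, -2, -6.
So there are 2 positive, 2 negative pivots.
H is indefinite, so the origin is a saddle point.

saddle point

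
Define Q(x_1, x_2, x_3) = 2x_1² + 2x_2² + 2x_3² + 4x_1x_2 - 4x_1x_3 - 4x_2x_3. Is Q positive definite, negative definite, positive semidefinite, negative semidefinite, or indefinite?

The associated matrix is A = [[2, 2, -2], [2, 2, -2], [-2, -2, 2]].
Applying the same elementary operations to the rows and columns of A produces a congruent diagonal matrix with entries 2, 0, 0.
That gives 1 positive, 2 zero pivots.
Hence Q is positive semidefinite.

positive semidefinite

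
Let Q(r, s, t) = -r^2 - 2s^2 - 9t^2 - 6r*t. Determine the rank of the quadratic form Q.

Write A = [[-1, 0, -3], [0, -2, 0], [-3, 0, -9]].
Congruent diagonalization of A (simultaneous row and column reduction) yields pivots -1, -2, 0.
That gives 2 negative, 1 zero pivots.
The rank is the number of nonzero pivots: 2.

2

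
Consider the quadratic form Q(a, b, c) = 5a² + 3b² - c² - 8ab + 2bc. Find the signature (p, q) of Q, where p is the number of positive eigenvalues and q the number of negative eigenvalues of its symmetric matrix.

(2, 1)

The associated matrix is A = [[5, -4, 0], [-4, 3, 1], [0, 1, -1]].
Applying the same elementary operations to the rows and columns of A produces a congruent diagonal matrix with entries 5, -1/5, 4.
So there are 2 positive, 1 negative pivots.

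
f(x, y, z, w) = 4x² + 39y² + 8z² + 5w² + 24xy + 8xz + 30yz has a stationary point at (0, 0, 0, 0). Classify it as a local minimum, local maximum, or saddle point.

The Hessian at the origin is H = [[8, 24, 8, 0], [24, 78, 30, 0], [8, 30, 16, 0], [0, 0, 0, 10]].
Applying the same elementary operations to the rows and columns of H produces a congruent diagonal matrix with entries 8, 6, 2, 10.
So there are 4 positive pivots.
H is positive definite, so the origin is a strict local minimum.

local minimum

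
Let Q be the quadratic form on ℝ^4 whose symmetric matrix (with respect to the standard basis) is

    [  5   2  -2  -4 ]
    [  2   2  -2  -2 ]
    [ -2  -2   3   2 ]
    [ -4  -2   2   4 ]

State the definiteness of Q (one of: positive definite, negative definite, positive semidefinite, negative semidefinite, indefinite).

Congruent diagonalization of A (simultaneous row and column reduction) yields pivots 5, 6/5, 1, 2/3.
So there are 4 positive pivots.
Hence Q is positive definite.

positive definite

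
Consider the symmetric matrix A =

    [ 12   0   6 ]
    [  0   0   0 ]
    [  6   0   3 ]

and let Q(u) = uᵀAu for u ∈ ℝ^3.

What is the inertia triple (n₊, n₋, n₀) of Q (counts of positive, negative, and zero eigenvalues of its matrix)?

Row-reducing A symmetrically gives the diagonal entries 12, 0, 0.
That gives 1 positive, 2 zero pivots.

(1, 0, 2)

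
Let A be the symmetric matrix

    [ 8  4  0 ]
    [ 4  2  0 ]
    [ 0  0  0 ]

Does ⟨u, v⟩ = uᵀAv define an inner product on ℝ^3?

Congruent diagonalization of A (simultaneous row and column reduction) yields pivots 8, 0, 0.
So there are 1 positive, 2 zero pivots.
Hence Q is positive semidefinite.
⟨·,·⟩ is an inner product exactly when A is positive definite.

no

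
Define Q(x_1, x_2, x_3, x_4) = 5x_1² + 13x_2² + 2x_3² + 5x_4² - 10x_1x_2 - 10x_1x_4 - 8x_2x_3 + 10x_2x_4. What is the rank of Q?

2

The symmetric matrix is A = [[5, -5, 0, -5], [-5, 13, -4, 5], [0, -4, 2, 0], [-5, 5, 0, 5]].
Applying the same elementary operations to the rows and columns of A produces a congruent diagonal matrix with entries 5, 8, 0, 0.
Counting signs: 2 positive, 2 zero.
The rank is the number of nonzero pivots: 2.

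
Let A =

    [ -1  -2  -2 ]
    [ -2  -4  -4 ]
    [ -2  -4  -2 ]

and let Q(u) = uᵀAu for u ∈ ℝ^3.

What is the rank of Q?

Applying the same elementary operations to the rows and columns of A produces a congruent diagonal matrix with entries -1, 0, 2.
So there are 1 positive, 1 negative, 1 zero pivots.
The rank is the number of nonzero pivots: 2.

2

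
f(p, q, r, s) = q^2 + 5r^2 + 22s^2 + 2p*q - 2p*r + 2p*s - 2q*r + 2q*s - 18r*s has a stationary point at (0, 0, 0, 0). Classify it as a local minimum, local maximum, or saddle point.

The Hessian at the origin is H = [[0, 2, -2, 2], [2, 2, -2, 2], [-2, -2, 10, -18], [2, 2, -18, 44]].
H is indefinite, so the origin is a saddle point.

saddle point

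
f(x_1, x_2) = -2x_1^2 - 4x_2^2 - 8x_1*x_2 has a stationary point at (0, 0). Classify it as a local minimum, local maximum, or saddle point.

saddle point

The Hessian at the origin is H = [[-4, -8], [-8, -8]].
det H = -4·-8 − (-8)² = -32 < 0, so H is indefinite.
Therefore the origin is a saddle point.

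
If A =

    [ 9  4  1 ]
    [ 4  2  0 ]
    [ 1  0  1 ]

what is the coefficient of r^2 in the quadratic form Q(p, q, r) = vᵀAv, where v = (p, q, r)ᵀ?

1

The coefficient of r^2 is the diagonal entry A[3,3] = 1.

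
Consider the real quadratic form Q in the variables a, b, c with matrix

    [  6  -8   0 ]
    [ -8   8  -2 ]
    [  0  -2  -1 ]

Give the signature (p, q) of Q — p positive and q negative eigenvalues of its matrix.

An LDLᵀ factorisation of A has diagonal entries 6, -8/3, 1/2.
Counting signs: 2 positive, 1 negative.

(2, 1)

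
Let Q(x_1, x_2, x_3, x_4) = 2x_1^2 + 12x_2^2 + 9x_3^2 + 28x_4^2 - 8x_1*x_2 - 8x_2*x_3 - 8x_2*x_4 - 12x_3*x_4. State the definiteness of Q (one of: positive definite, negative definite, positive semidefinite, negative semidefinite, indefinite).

The symmetric matrix of Q is A = [[2, -4, 0, 0], [-4, 12, -4, -4], [0, -4, 9, -6], [0, -4, -6, 28]].
Leading principal minors: Δ_1 = 2, Δ_2 = 8, Δ_3 = 40, Δ_4 = 160.
All leading principal minors are positive, so by Sylvester's criterion Q is positive definite.

positive definite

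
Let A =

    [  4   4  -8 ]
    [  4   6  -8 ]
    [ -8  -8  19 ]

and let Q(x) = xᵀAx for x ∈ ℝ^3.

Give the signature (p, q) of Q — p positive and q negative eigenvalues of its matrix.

An LDLᵀ factorisation of A has diagonal entries 4, 2, 3.
That gives 3 positive pivots.

(3, 0)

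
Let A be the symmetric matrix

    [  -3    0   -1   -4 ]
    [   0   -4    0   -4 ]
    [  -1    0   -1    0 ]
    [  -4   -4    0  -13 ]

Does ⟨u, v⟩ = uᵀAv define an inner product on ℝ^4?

Leading principal minors: Δ_1 = -3, Δ_2 = 12, Δ_3 = -8, Δ_4 = 8.
The signs alternate starting with Δ_1 < 0, so by Sylvester's criterion Q is negative definite.
⟨·,·⟩ is an inner product exactly when A is positive definite.

no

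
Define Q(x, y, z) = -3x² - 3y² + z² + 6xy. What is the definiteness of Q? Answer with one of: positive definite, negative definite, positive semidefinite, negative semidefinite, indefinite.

indefinite

The associated matrix is A = [[-3, 3, 0], [3, -3, 0], [0, 0, 1]].
Applying the same elementary operations to the rows and columns of A produces a congruent diagonal matrix with entries -3, 0, 1.
Counting signs: 1 positive, 1 negative, 1 zero.
Hence Q is indefinite.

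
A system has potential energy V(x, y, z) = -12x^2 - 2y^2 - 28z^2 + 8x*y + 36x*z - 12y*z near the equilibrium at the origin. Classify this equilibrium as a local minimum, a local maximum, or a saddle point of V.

The Hessian at the origin is H = [[-24, 8, 36], [8, -4, -12], [36, -12, -56]].
Applying the same elementary operations to the rows and columns of H produces a congruent diagonal matrix with entries -24, -4/3, -2.
That gives 3 negative pivots.
H is negative definite, so the origin is a strict local maximum.

local maximum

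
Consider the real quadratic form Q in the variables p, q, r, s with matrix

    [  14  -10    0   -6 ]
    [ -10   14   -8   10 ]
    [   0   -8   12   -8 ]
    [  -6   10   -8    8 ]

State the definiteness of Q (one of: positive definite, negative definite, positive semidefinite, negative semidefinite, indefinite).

positive semidefinite

Symmetric row and column elimination reduces A to a congruent diagonal form with pivots 14, 48/7, 8/3, 0.
That gives 3 positive, 1 zero pivots.
Hence Q is positive semidefinite.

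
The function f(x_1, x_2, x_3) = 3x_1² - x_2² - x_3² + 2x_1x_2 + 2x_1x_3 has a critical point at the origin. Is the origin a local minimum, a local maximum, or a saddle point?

saddle point

The Hessian at the origin is H = [[6, 2, 2], [2, -2, 0], [2, 0, -2]].
Row-reducing H symmetrically gives the diagonal entries 6, -8/3, -5/2.
That gives 1 positive, 2 negative pivots.
H is indefinite, so the origin is a saddle point.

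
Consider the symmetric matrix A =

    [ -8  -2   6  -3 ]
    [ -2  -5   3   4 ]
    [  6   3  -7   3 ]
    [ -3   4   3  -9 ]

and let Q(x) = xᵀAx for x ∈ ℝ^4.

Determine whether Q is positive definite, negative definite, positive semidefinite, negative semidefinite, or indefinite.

negative definite

Leading principal minors: Δ_1 = -8, Δ_2 = 36, Δ_3 = -72, Δ_4 = 10.
The signs alternate starting with Δ_1 < 0, so by Sylvester's criterion Q is negative definite.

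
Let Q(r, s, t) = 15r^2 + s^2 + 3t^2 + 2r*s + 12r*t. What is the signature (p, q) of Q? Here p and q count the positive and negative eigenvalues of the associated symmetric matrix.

(3, 0)

The symmetric matrix is A = [[15, 1, 6], [1, 1, 0], [6, 0, 3]].
Symmetric row and column elimination reduces A to a congruent diagonal form with pivots 15, 14/15, 3/7.
That gives 3 positive pivots.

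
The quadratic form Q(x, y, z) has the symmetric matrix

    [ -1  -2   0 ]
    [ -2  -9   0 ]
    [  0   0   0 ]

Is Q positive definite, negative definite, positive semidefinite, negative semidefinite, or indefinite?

negative semidefinite

Congruent diagonalization of A (simultaneous row and column reduction) yields pivots -1, -5, 0.
That gives 2 negative, 1 zero pivots.
Hence Q is negative semidefinite.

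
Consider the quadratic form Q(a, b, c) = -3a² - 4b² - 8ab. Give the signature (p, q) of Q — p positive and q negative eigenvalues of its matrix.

(1, 1)

Write A = [[-3, -4, 0], [-4, -4, 0], [0, 0, 0]].
Symmetric row and column elimination reduces A to a congruent diagonal form with pivots -3, 4/3, 0.
Counting signs: 1 positive, 1 negative, 1 zero.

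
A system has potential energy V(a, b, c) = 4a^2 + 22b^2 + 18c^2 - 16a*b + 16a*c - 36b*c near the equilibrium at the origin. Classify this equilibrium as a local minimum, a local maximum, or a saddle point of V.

The Hessian at the origin is H = [[8, -16, 16], [-16, 44, -36], [16, -36, 36]].
Applying the same elementary operations to the rows and columns of H produces a congruent diagonal matrix with entries 8, 12, 8/3.
Counting signs: 3 positive.
H is positive definite, so the origin is a strict local minimum.

local minimum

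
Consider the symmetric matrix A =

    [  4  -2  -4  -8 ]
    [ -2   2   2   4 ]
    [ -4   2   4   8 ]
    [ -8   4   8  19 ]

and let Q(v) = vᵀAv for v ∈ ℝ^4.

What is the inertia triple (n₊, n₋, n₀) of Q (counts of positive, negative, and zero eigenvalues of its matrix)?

Congruent diagonalization of A (simultaneous row and column reduction) yields pivots 4, 1, 0, 3.
That gives 3 positive, 1 zero pivots.

(3, 0, 1)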